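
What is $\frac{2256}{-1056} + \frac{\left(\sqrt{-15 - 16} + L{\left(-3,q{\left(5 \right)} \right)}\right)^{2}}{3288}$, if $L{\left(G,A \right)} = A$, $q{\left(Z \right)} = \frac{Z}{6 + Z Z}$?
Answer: $- \frac{12430329}{5792908} + \frac{5 i \sqrt{31}}{50964} \approx -2.1458 + 0.00054624 i$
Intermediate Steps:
$q{\left(Z \right)} = \frac{Z}{6 + Z^{2}}$
$\frac{2256}{-1056} + \frac{\left(\sqrt{-15 - 16} + L{\left(-3,q{\left(5 \right)} \right)}\right)^{2}}{3288} = \frac{2256}{-1056} + \frac{\left(\sqrt{-15 - 16} + \frac{5}{6 + 5^{2}}\right)^{2}}{3288} = 2256 \left(- \frac{1}{1056}\right) + \left(\sqrt{-31} + \frac{5}{6 + 25}\right)^{2} \cdot \frac{1}{3288} = - \frac{47}{22} + \left(i \sqrt{31} + \frac{5}{31}\right)^{2} \cdot \frac{1}{3288} = - \frac{47}{22} + \left(\frac{5}{31} + i \sqrt{31}\right)^{2} \cdot \frac{1}{3288} = - \frac{47}{22} + \frac{\left(\frac{5}{31} + i \sqrt{31}\right)^{2}}{3288}$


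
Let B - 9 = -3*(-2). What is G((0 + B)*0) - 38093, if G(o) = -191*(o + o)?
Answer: -38093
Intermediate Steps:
B = 15 (B = 9 - 3*(-2) = 9 + 6 = 15)
G(o) = -382*o
G((0 + B)*0) - 38093 = -382*(0 + 15)*0 - 38093 = -5730*0 - 38093 = -382*0 - 38093 = 0 - 38093 = -38093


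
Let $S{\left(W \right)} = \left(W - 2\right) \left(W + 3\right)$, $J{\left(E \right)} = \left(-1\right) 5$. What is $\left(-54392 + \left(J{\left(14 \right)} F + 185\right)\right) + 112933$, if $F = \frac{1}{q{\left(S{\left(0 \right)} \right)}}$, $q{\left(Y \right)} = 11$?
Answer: $\frac{645981}{11} \approx 58726.0$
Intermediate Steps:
$J{\left(E \right)} = -5$
$S{\left(W \right)} = \left(-2 + W\right) \left(3 + W\right)$
$F = \frac{1}{11} \approx 0.090909$
$\left(-54392 + \left(J{\left(14 \right)} F + 185\right)\right) + 112933 = \left(-54392 + \left(\left(-5\right) \frac{1}{11} + 185\right)\right) + 112933 = \left(-54392 + \left(- \frac{5}{11} + 185\right)\right) + 112933 = \left(-54392 + \frac{2030}{11}\right) + 112933 = - \frac{596282}{11} + 112933 = \frac{645981}{11}$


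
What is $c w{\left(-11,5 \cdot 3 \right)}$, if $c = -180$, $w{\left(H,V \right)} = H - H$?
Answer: $0$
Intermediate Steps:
$w{\left(H,V \right)} = 0$
$c w{\left(-11,5 \cdot 3 \right)} = \left(-180\right) 0 = 0$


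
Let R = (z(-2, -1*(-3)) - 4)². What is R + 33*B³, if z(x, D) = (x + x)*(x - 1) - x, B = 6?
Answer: 7228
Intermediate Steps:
z(x, D) = -x + 2*x*(-1 + x) (z(x, D) = (2*x)*(-1 + x) - x = 2*x*(-1 + x) - x = -x + 2*x*(-1 + x))
R = 100 (R = (-2*(-3 + 2*(-2)) - 4)² = (-2*(-3 - 4) - 4)² = (-2*(-7) - 4)² = (14 - 4)² = 10² = 100)
R + 33*B³ = 100 + 33*6³ = 100 + 33*216 = 100 + 7128 = 7228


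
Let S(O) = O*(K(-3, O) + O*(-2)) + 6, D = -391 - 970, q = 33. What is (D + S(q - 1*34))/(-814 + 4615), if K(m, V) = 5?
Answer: -454/1267 ≈ -0.35833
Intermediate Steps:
D = -1361
S(O) = 6 + O*(5 - 2*O) (S(O) = O*(5 + O*(-2)) + 6 = O*(5 - 2*O) + 6 = 6 + O*(5 - 2*O))
(D + S(q - 1*34))/(-814 + 4615) = (-1361 + (6 - 2*(33 - 1*34)² + 5*(33 - 1*34)))/(-814 + 4615) = (-1361 + (6 - 2*(33 - 34)² + 5*(33 - 34)))/3801 = (-1361 + (6 - 2*(-1)² + 5*(-1)))*(1/3801) = (-1361 + (6 - 2*1 - 5))*(1/3801) = (-1361 + (6 - 2 - 5))*(1/3801) = (-1361 - 1)*(1/3801) = -1362*1/3801 = -454/1267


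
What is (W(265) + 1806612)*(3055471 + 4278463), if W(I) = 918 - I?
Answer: 13254362230510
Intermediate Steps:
(W(265) + 1806612)*(3055471 + 4278463) = ((918 - 1*265) + 1806612)*(3055471 + 4278463) = ((918 - 265) + 1806612)*7333934 = (653 + 1806612)*7333934 = 1807265*7333934 = 13254362230510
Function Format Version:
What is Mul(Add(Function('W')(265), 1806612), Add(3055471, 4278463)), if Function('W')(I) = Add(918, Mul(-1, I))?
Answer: 13254362230510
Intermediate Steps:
Mul(Add(Function('W')(265), 1806612), Add(3055471, 4278463)) = Mul(Add(Add(918, Mul(-1, 265)), 1806612), Add(3055471, 4278463)) = Mul(Add(Add(918, -265), 1806612), 7333934) = Mul(Add(653, 1806612), 7333934) = Mul(1807265, 7333934) = 13254362230510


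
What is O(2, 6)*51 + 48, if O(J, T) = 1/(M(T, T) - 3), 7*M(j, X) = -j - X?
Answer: 409/11 ≈ 37.182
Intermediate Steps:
M(j, X) = -X/7 - j/7 (M(j, X) = (-j - X)/7 = (-X - j)/7 = -X/7 - j/7)
O(J, T) = 1/(-3 - 2*T/7) (O(J, T) = 1/((-T/7 - T/7) - 3) = 1/(-2*T/7 - 3) = 1/(-3 - 2*T/7))
O(2, 6)*51 + 48 = -7/(21 + 2*6)*51 + 48 = -7/(21 + 12)*51 + 48 = -7/33*51 + 48 = -119/11 + 48 = 409/11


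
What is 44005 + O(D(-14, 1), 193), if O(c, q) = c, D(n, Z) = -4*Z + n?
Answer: 43987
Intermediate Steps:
D(n, Z) = n - 4*Z
44005 + O(D(-14, 1), 193) = 44005 + (-14 - 4*1) = 44005 + (-14 - 4) = 44005 - 18 = 43987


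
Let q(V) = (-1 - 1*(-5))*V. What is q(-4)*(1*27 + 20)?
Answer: -752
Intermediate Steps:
q(V) = 4*V (q(V) = (-1 + 5)*V = 4*V)
q(-4)*(1*27 + 20) = (4*(-4))*(1*27 + 20) = -16*(27 + 20) = -16*47 = -752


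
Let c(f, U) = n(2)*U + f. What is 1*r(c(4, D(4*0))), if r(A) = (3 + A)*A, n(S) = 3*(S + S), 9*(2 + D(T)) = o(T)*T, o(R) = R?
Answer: 340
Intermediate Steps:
D(T) = -2 + T**2/9 (D(T) = -2 + (T*T)/9 = -2 + T**2/9)
n(S) = 6*S (n(S) = 3*(2*S) = 6*S)
c(f, U) = f + 12*U (c(f, U) = (6*2)*U + f = 12*U + f = f + 12*U)
r(A) = A*(3 + A)
1*r(c(4, D(4*0))) = 1*((4 + 12*(-2 + (4*0)**2/9))*(3 + (4 + 12*(-2 + (4*0)**2/9)))) = 1*((4 + 12*(-2 + (1/9)*0**2))*(3 + (4 + 12*(-2 + (1/9)*0**2)))) = 1*((4 + 12*(-2 + (1/9)*0))*(3 + (4 + 12*(-2 + (1/9)*0)))) = 1*((4 + 12*(-2 + 0))*(3 + (4 + 12*(-2 + 0)))) = 1*((4 + 12*(-2))*(3 + (4 + 12*(-2)))) = 1*((4 - 24)*(3 + (4 - 24))) = 1*(-20*(3 - 20)) = 1*(-20*(-17)) = 1*340 = 340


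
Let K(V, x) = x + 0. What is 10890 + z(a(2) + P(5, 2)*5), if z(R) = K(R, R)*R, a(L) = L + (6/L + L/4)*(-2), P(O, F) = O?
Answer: 11290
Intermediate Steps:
K(V, x) = x
a(L) = L/2 - 12/L (a(L) = L + (6/L + L*(¼))*(-2) = L + (6/L + L/4)*(-2) = L + (-12/L - L/2) = L/2 - 12/L)
z(R) = R² (z(R) = R*R = R²)
10890 + z(a(2) + P(5, 2)*5) = 10890 + (((½)*2 - 12/2) + 5*5)² = 10890 + ((1 - 12*½) + 25)² = 10890 + ((1 - 6) + 25)² = 10890 + (-5 + 25)² = 10890 + 20² = 10890 + 400 = 11290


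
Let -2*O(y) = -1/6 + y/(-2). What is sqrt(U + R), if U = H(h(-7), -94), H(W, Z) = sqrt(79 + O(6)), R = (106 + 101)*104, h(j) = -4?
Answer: sqrt(775008 + 6*sqrt(2901))/6 ≈ 146.75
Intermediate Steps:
O(y) = 1/12 + y/4 (O(y) = -(-1/6 + y/(-2))/2 = -(-1*1/6 + y*(-1/2))/2 = -(-1/6 - y/2)/2 = 1/12 + y/4)
R = 21528 (R = 207*104 = 21528)
H(W, Z) = sqrt(2901)/6 (H(W, Z) = sqrt(79 + (1/12 + (1/4)*6)) = sqrt(79 + (1/12 + 3/2)) = sqrt(79 + 19/12) = sqrt(967/12) = sqrt(2901)/6)
U = sqrt(2901)/6 ≈ 8.9768
sqrt(U + R) = sqrt(sqrt(2901)/6 + 21528) = sqrt(21528 + sqrt(2901)/6)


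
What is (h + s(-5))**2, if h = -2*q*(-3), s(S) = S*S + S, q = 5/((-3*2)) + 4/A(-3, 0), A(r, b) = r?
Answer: 49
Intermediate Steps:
q = -13/6 (q = 5/((-3*2)) + 4/(-3) = 5/(-6) + 4*(-1/3) = 5*(-1/6) - 4/3 = -5/6 - 4/3 = -13/6 ≈ -2.1667)
s(S) = S + S**2 (s(S) = S**2 + S = S + S**2)
h = -13 (h = -2*(-13/6)*(-3) = (13/3)*(-3) = -13)
(h + s(-5))**2 = (-13 - 5*(1 - 5))**2 = (-13 - 5*(-4))**2 = (-13 + 20)**2 = 7**2 = 49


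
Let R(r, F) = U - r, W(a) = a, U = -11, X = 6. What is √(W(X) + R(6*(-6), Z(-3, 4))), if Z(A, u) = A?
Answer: √31 ≈ 5.5678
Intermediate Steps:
R(r, F) = -11 - r
√(W(X) + R(6*(-6), Z(-3, 4))) = √(6 + (-11 - 6*(-6))) = √(6 + (-11 - 1*(-36))) = √(6 + (-11 + 36)) = √(6 + 25) = √31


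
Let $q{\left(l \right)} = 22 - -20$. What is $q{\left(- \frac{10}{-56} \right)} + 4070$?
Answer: $4112$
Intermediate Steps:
$q{\left(l \right)} = 42$ ($q{\left(l \right)} = 22 + 20 = 42$)
$q{\left(- \frac{10}{-56} \right)} + 4070 = 42 + 4070 = 4112$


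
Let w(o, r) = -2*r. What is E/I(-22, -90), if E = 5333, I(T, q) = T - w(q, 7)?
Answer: -5333/8 ≈ -666.63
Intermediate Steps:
I(T, q) = 14 + T (I(T, q) = T - (-2)*7 = T - 1*(-14) = T + 14 = 14 + T)
E/I(-22, -90) = 5333/(14 - 22) = 5333/(-8) = 5333*(-1/8) = -5333/8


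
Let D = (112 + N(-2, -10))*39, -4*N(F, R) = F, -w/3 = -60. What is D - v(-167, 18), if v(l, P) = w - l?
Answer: 8081/2 ≈ 4040.5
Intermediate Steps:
w = 180 (w = -3*(-60) = 180)
v(l, P) = 180 - l
N(F, R) = -F/4
D = 8775/2 (D = (112 - ¼*(-2))*39 = (112 + ½)*39 = (225/2)*39 = 8775/2 ≈ 4387.5)
D - v(-167, 18) = 8775/2 - (180 - 1*(-167)) = 8775/2 - (180 + 167) = 8775/2 - 1*347 = 8775/2 - 347 = 8081/2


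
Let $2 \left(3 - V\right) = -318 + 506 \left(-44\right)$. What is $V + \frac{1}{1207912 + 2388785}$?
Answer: $\frac{40621095919}{3596697} \approx 11294.0$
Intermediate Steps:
$V = 11294$ ($V = 3 - \frac{-318 + 506 \left(-44\right)}{2} = 3 - \frac{-318 - 22264}{2} = 3 - -11291 = 3 + 11291 = 11294$)
$V + \frac{1}{1207912 + 2388785} = 11294 + \frac{1}{1207912 + 2388785} = 11294 + \frac{1}{3596697} = \frac{40621095919}{3596697}$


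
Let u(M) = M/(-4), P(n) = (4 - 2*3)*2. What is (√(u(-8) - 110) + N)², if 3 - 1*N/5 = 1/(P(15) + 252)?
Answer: 7158793/61504 + 11145*I*√3/62 ≈ 116.4 + 311.35*I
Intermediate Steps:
P(n) = -4 (P(n) = (4 - 6)*2 = -2*2 = -4)
u(M) = -M/4 (u(M) = M*(-¼) = -M/4)
N = 3715/248 (N = 15 - 5/(-4 + 252) = 15 - 5/248 = 3715/248 ≈ 14.980)
(√(u(-8) - 110) + N)² = (√(-¼*(-8) - 110) + 3715/248)² = (√(2 - 110) + 3715/248)² = (√(-108) + 3715/248)² = (6*I*√3 + 3715/248)² = (3715/248 + 6*I*√3)²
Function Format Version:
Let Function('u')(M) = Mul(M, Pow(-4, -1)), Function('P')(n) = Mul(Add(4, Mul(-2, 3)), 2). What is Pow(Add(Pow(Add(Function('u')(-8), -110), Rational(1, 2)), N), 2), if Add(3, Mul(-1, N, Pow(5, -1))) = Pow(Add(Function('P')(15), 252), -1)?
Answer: Add(Rational(7158793, 61504), Mul(Rational(11145, 62), I, Pow(3, Rational(1, 2)))) ≈ Add(116.40, Mul(311.35, I))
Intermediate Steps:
Function('P')(n) = -4 (Function('P')(n) = Mul(Add(4, -6), 2) = Mul(-2, 2) = -4)
Function('u')(M) = Mul(Rational(-1, 4), M) (Function('u')(M) = Mul(M, Rational(-1, 4)) = Mul(Rational(-1, 4), M))
N = Rational(3715, 248) (N = Add(15, Mul(-5, Pow(Add(-4, 252), -1))) = Add(15, Mul(-5, Pow(248, -1))) = Add(15, Mul(-5, Rational(1, 248))) = Add(15, Rational(-5, 248)) = Rational(3715, 248) ≈ 14.980)
Pow(Add(Pow(Add(Function('u')(-8), -110), Rational(1, 2)), N), 2) = Pow(Add(Pow(Add(Mul(Rational(-1, 4), -8), -110), Rational(1, 2)), Rational(3715, 248)), 2) = Pow(Add(Pow(Add(2, -110), Rational(1, 2)), Rational(3715, 248)), 2) = Pow(Add(Pow(-108, Rational(1, 2)), Rational(3715, 248)), 2) = Pow(Add(Mul(6, I, Pow(3, Rational(1, 2))), Rational(3715, 248)), 2) = Pow(Add(Rational(3715, 248), Mul(6, I, Pow(3, Rational(1, 2)))), 2)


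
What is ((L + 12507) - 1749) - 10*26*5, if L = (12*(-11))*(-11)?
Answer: 10910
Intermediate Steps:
L = 1452 (L = -132*(-11) = 1452)
((L + 12507) - 1749) - 10*26*5 = ((1452 + 12507) - 1749) - 10*26*5 = (13959 - 1749) - 260*5 = 12210 - 1*1300 = 12210 - 1300 = 10910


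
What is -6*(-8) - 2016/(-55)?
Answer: 4656/55 ≈ 84.655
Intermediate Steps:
-6*(-8) - 2016/(-55) = 48 - 2016*(-1)/55 = 48 - 14*(-144/55) = 48 + 2016/55 = 4656/55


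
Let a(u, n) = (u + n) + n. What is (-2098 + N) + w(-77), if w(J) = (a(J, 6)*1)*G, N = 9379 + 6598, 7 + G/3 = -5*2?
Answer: 17194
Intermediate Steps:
a(u, n) = u + 2*n (a(u, n) = (n + u) + n = u + 2*n)
G = -51 (G = -21 + 3*(-5*2) = -21 + 3*(-10) = -21 - 30 = -51)
N = 15977
w(J) = -612 - 51*J (w(J) = ((J + 2*6)*1)*(-51) = ((J + 12)*1)*(-51) = ((12 + J)*1)*(-51) = (12 + J)*(-51) = -612 - 51*J)
(-2098 + N) + w(-77) = (-2098 + 15977) + (-612 - 51*(-77)) = 13879 + (-612 + 3927) = 13879 + 3315 = 17194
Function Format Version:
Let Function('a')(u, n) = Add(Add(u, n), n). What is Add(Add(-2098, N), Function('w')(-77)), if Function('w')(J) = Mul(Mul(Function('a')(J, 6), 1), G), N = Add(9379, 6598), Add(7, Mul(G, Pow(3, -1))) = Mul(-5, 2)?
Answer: 17194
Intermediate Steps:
Function('a')(u, n) = Add(u, Mul(2, n)) (Function('a')(u, n) = Add(Add(n, u), n) = Add(u, Mul(2, n)))
G = -51 (G = Add(-21, Mul(3, Mul(-5, 2))) = Add(-21, Mul(3, -10)) = Add(-21, -30) = -51)
N = 15977
Function('w')(J) = Add(-612, Mul(-51, J)) (Function('w')(J) = Mul(Mul(Add(J, Mul(2, 6)), 1), -51) = Mul(Mul(Add(J, 12), 1), -51) = Mul(Mul(Add(12, J), 1), -51) = Mul(Add(12, J), -51) = Add(-612, Mul(-51, J)))
Add(Add(-2098, N), Function('w')(-77)) = Add(Add(-2098, 15977), Add(-612, Mul(-51, -77))) = Add(13879, Add(-612, 3927)) = Add(13879, 3315) = 17194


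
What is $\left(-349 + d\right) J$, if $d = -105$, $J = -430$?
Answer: $195220$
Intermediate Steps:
$\left(-349 + d\right) J = \left(-349 - 105\right) \left(-430\right) = \left(-454\right) \left(-430\right) = 195220$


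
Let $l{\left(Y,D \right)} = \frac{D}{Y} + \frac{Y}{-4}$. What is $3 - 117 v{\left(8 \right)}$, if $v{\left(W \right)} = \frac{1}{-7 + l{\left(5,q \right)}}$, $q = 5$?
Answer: $\frac{555}{29} \approx 19.138$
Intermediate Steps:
$l{\left(Y,D \right)} = - \frac{Y}{4} + \frac{D}{Y}$ ($l{\left(Y,D \right)} = \frac{D}{Y} + Y \left(- \frac{1}{4}\right) = \frac{D}{Y} - \frac{Y}{4} = - \frac{Y}{4} + \frac{D}{Y}$)
$v{\left(W \right)} = - \frac{4}{29}$ ($v{\left(W \right)} = \frac{1}{-7 + \left(\left(- \frac{1}{4}\right) 5 + \frac{5}{5}\right)} = \frac{1}{-7 + \left(- \frac{5}{4} + 5 \cdot \frac{1}{5}\right)} = \frac{1}{-7 + \left(- \frac{5}{4} + 1\right)} = \frac{1}{-7 - \frac{1}{4}} = \frac{1}{- \frac{29}{4}} = - \frac{4}{29}$)
$3 - 117 v{\left(8 \right)} = 3 - - \frac{468}{29} = 3 + \frac{468}{29} = \frac{555}{29}$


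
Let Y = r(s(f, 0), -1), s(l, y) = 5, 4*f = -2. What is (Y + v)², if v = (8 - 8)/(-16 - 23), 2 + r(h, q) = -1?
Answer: 9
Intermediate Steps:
f = -½ (f = (¼)*(-2) = -½ ≈ -0.50000)
r(h, q) = -3 (r(h, q) = -2 - 1 = -3)
Y = -3
v = 0 (v = 0/(-39) = 0*(-1/39) = 0)
(Y + v)² = (-3 + 0)² = (-3)² = 9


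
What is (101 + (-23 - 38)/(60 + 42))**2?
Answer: 104878081/10404 ≈ 10081.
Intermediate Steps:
(101 + (-23 - 38)/(60 + 42))**2 = (101 - 61/102)**2 = (10241/102)**2 = 104878081/10404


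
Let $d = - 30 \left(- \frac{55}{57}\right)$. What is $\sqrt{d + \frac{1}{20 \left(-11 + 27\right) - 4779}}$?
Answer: $\frac{\sqrt{4240253199}}{12103} \approx 5.3803$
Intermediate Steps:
$d = \frac{550}{19}$ ($d = - 30 \left(\left(-55\right) \frac{1}{57}\right) = \left(-30\right) \left(- \frac{55}{57}\right) = \frac{550}{19} \approx 28.947$)
$\sqrt{d + \frac{1}{20 \left(-11 + 27\right) - 4779}} = \sqrt{\frac{550}{19} + \frac{1}{20 \left(-11 + 27\right) - 4779}} = \sqrt{\frac{550}{19} + \frac{1}{20 \cdot 16 - 4779}} = \sqrt{\frac{550}{19} + \frac{1}{320 - 4779}} = \sqrt{\frac{550}{19} + \frac{1}{-4459}} = \sqrt{\frac{550}{19} - \frac{1}{4459}} = \sqrt{\frac{2452431}{84721}} = \frac{\sqrt{4240253199}}{12103}$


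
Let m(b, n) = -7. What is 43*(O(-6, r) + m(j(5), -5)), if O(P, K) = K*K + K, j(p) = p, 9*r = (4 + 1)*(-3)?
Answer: -2279/9 ≈ -253.22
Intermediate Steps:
r = -5/3 (r = ((4 + 1)*(-3))/9 = (5*(-3))/9 = (1/9)*(-15) = -5/3 ≈ -1.6667)
O(P, K) = K + K**2 (O(P, K) = K**2 + K = K + K**2)
43*(O(-6, r) + m(j(5), -5)) = 43*(-5*(1 - 5/3)/3 - 7) = 43*(-5/3*(-2/3) - 7) = 43*(10/9 - 7) = 43*(-53/9) = -2279/9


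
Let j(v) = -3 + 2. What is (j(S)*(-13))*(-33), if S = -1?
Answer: -429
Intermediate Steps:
j(v) = -1
(j(S)*(-13))*(-33) = -1*(-13)*(-33) = 13*(-33) = -429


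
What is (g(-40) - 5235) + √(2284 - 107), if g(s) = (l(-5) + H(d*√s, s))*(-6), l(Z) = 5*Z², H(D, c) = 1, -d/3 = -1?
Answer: -5991 + √2177 ≈ -5944.3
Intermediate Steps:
d = 3 (d = -3*(-1) = 3)
g(s) = -756 (g(s) = (5*(-5)² + 1)*(-6) = (5*25 + 1)*(-6) = (125 + 1)*(-6) = 126*(-6) = -756)
(g(-40) - 5235) + √(2284 - 107) = (-756 - 5235) + √(2284 - 107) = -5991 + √2177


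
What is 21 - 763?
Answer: -742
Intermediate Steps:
21 - 763 = -742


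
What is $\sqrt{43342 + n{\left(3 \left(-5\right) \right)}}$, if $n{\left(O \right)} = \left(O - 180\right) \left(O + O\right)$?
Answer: $2 \sqrt{12298} \approx 221.79$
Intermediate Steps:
$n{\left(O \right)} = 2 O \left(-180 + O\right)$ ($n{\left(O \right)} = \left(-180 + O\right) 2 O = 2 O \left(-180 + O\right)$)
$\sqrt{43342 + n{\left(3 \left(-5\right) \right)}} = \sqrt{43342 + 2 \cdot 3 \left(-5\right) \left(-180 + 3 \left(-5\right)\right)} = \sqrt{43342 + 2 \left(-15\right) \left(-180 - 15\right)} = \sqrt{43342 + 2 \left(-15\right) \left(-195\right)} = \sqrt{43342 + 5850} = \sqrt{49192} = 2 \sqrt{12298}$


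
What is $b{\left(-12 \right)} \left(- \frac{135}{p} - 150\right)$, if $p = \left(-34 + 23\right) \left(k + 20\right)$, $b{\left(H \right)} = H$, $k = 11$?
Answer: $\frac{612180}{341} \approx 1795.3$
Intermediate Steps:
$p = -341$ ($p = \left(-34 + 23\right) \left(11 + 20\right) = \left(-11\right) 31 = -341$)
$b{\left(-12 \right)} \left(- \frac{135}{p} - 150\right) = - 12 \left(- \frac{135}{-341} - 150\right) = - 12 \left(\left(-135\right) \left(- \frac{1}{341}\right) - 150\right) = - 12 \left(\frac{135}{341} - 150\right) = \left(-12\right) \left(- \frac{51015}{341}\right) = \frac{612180}{341}$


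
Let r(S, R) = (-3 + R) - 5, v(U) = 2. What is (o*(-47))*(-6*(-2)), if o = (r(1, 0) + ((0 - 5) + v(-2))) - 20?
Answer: 17484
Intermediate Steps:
r(S, R) = -8 + R
o = -31 (o = ((-8 + 0) + ((0 - 5) + 2)) - 20 = (-8 + (-5 + 2)) - 20 = (-8 - 3) - 20 = -11 - 20 = -31)
(o*(-47))*(-6*(-2)) = (-31*(-47))*(-6*(-2)) = 1457*12 = 17484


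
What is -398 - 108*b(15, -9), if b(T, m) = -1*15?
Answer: 1222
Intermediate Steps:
b(T, m) = -15
-398 - 108*b(15, -9) = -398 - 108*(-15) = -398 + 1620 = 1222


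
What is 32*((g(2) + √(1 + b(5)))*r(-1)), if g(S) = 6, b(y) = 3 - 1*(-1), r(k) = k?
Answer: -192 - 32*√5 ≈ -263.55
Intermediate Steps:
b(y) = 4 (b(y) = 3 + 1 = 4)
32*((g(2) + √(1 + b(5)))*r(-1)) = 32*((6 + √(1 + 4))*(-1)) = 32*((6 + √5)*(-1)) = 32*(-6 - √5) = -192 - 32*√5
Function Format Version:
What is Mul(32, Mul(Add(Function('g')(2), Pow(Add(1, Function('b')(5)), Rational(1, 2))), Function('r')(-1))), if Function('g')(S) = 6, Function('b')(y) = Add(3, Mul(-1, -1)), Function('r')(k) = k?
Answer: Add(-192, Mul(-32, Pow(5, Rational(1, 2)))) ≈ -263.55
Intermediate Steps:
Function('b')(y) = 4 (Function('b')(y) = Add(3, 1) = 4)
Mul(32, Mul(Add(Function('g')(2), Pow(Add(1, Function('b')(5)), Rational(1, 2))), Function('r')(-1))) = Mul(32, Mul(Add(6, Pow(Add(1, 4), Rational(1, 2))), -1)) = Mul(32, Mul(Add(6, Pow(5, Rational(1, 2))), -1)) = Mul(32, Add(-6, Mul(-1, Pow(5, Rational(1, 2))))) = Add(-192, Mul(-32, Pow(5, Rational(1, 2))))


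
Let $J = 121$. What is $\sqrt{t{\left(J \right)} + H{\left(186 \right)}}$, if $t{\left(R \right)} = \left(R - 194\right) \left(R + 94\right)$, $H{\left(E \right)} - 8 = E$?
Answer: $i \sqrt{15501} \approx 124.5 i$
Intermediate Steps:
$H{\left(E \right)} = 8 + E$
$t{\left(R \right)} = \left(-194 + R\right) \left(94 + R\right)$
$\sqrt{t{\left(J \right)} + H{\left(186 \right)}} = \sqrt{\left(-18236 + 121^{2} - 12100\right) + \left(8 + 186\right)} = \sqrt{\left(-18236 + 14641 - 12100\right) + 194} = \sqrt{-15695 + 194} = \sqrt{-15501} = i \sqrt{15501}$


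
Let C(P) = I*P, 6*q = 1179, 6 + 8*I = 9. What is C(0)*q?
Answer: 0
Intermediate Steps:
I = 3/8 (I = -3/4 + (1/8)*9 = -3/4 + 9/8 = 3/8 ≈ 0.37500)
q = 393/2 (q = (1/6)*1179 = 393/2 ≈ 196.50)
C(P) = 3*P/8
C(0)*q = ((3/8)*0)*(393/2) = 0*(393/2) = 0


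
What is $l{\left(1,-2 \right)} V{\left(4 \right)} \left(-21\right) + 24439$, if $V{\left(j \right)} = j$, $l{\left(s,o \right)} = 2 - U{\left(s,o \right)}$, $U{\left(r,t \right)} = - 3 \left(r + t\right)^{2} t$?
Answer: $24775$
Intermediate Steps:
$U{\left(r,t \right)} = - 3 t \left(r + t\right)^{2}$
$l{\left(s,o \right)} = 2 + 3 o \left(o + s\right)^{2}$ ($l{\left(s,o \right)} = 2 - - 3 o \left(s + o\right)^{2} = 2 - - 3 o \left(o + s\right)^{2} = 2 + 3 o \left(o + s\right)^{2}$)
$l{\left(1,-2 \right)} V{\left(4 \right)} \left(-21\right) + 24439 = \left(2 + 3 \left(-2\right) \left(-2 + 1\right)^{2}\right) 4 \left(-21\right) + 24439 = \left(2 + 3 \left(-2\right) \left(-1\right)^{2}\right) 4 \left(-21\right) + 24439 = \left(2 + 3 \left(-2\right) 1\right) 4 \left(-21\right) + 24439 = \left(2 - 6\right) 4 \left(-21\right) + 24439 = \left(-4\right) 4 \left(-21\right) + 24439 = \left(-16\right) \left(-21\right) + 24439 = 336 + 24439 = 24775$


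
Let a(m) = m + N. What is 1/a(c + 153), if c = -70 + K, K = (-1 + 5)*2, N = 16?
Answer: 1/107 ≈ 0.0093458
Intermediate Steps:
K = 8 (K = 4*2 = 8)
c = -62 (c = -70 + 8 = -62)
a(m) = 16 + m (a(m) = m + 16 = 16 + m)
1/a(c + 153) = 1/(16 + (-62 + 153)) = 1/(16 + 91) = 1/107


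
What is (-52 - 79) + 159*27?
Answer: 4162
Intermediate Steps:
(-52 - 79) + 159*27 = -131 + 4293 = 4162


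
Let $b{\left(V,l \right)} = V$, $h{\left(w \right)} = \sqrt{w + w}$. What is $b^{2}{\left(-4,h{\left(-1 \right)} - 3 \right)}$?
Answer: $16$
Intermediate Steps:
$h{\left(w \right)} = \sqrt{2} \sqrt{w}$ ($h{\left(w \right)} = \sqrt{2 w} = \sqrt{2} \sqrt{w}$)
$b^{2}{\left(-4,h{\left(-1 \right)} - 3 \right)} = \left(-4\right)^{2} = 16$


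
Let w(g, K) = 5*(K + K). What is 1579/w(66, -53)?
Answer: -1579/530 ≈ -2.9792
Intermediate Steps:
w(g, K) = 10*K (w(g, K) = 5*(2*K) = 10*K)
1579/w(66, -53) = 1579/((10*(-53))) = 1579/(-530) = 1579*(-1/530) = -1579/530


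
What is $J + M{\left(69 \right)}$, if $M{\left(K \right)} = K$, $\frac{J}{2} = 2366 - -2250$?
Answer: $9301$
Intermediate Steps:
$J = 9232$ ($J = 2 \left(2366 - -2250\right) = 2 \left(2366 + 2250\right) = 2 \cdot 4616 = 9232$)
$J + M{\left(69 \right)} = 9232 + 69 = 9301$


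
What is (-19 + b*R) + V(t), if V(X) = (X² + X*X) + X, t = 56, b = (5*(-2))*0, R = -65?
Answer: 6309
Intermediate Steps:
b = 0 (b = -10*0 = 0)
V(X) = X + 2*X² (V(X) = (X² + X²) + X = 2*X² + X = X + 2*X²)
(-19 + b*R) + V(t) = (-19 + 0*(-65)) + 56*(1 + 2*56) = (-19 + 0) + 56*(1 + 112) = -19 + 56*113 = -19 + 6328 = 6309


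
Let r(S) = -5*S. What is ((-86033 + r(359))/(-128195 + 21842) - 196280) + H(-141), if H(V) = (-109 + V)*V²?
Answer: -14089125058/2727 ≈ -5.1665e+6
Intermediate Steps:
H(V) = V²*(-109 + V)
((-86033 + r(359))/(-128195 + 21842) - 196280) + H(-141) = ((-86033 - 5*359)/(-128195 + 21842) - 196280) + (-141)²*(-109 - 141) = ((-86033 - 1795)/(-106353) - 196280) + 19881*(-250) = (-87828*(-1/106353) - 196280) - 4970250 = (2252/2727 - 196280) - 4970250 = -535253308/2727 - 4970250 = -14089125058/2727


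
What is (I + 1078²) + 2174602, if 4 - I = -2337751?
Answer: 5674441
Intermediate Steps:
I = 2337755 (I = 4 - 1*(-2337751) = 4 + 2337751 = 2337755)
(I + 1078²) + 2174602 = (2337755 + 1078²) + 2174602 = (2337755 + 1162084) + 2174602 = 3499839 + 2174602 = 5674441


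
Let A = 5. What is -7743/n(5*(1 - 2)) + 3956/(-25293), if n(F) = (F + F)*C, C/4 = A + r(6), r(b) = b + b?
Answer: 193153619/17199240 ≈ 11.230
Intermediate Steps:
r(b) = 2*b
C = 68 (C = 4*(5 + 2*6) = 4*(5 + 12) = 4*17 = 68)
n(F) = 136*F (n(F) = (F + F)*68 = (2*F)*68 = 136*F)
-7743/n(5*(1 - 2)) + 3956/(-25293) = -7743*1/(680*(1 - 2)) + 3956/(-25293) = -7743/(136*(5*(-1))) + 3956*(-1/25293) = -7743/(136*(-5)) - 3956/25293 = -7743/(-680) - 3956/25293 = -7743*(-1/680) - 3956/25293 = 7743/680 - 3956/25293 = 193153619/17199240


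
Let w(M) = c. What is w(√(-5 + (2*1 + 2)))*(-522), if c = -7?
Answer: 3654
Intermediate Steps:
w(M) = -7
w(√(-5 + (2*1 + 2)))*(-522) = -7*(-522) = 3654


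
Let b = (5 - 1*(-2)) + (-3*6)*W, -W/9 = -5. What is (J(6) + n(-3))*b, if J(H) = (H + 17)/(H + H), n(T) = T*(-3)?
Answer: -105193/12 ≈ -8766.1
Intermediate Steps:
W = 45 (W = -9*(-5) = 45)
n(T) = -3*T
J(H) = (17 + H)/(2*H) (J(H) = (17 + H)/((2*H)) = (17 + H)*(1/(2*H)) = (17 + H)/(2*H))
b = -803 (b = (5 - 1*(-2)) - 3*6*45 = (5 + 2) - 18*45 = 7 - 810 = -803)
(J(6) + n(-3))*b = ((½)*(17 + 6)/6 - 3*(-3))*(-803) = ((½)*(⅙)*23 + 9)*(-803) = (23/12 + 9)*(-803) = (131/12)*(-803) = -105193/12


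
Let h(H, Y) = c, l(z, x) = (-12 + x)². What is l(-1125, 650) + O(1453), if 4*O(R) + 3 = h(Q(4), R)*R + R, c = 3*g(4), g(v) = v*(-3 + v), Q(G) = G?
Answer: 823531/2 ≈ 4.1177e+5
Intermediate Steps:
c = 12 (c = 3*(4*(-3 + 4)) = 3*(4*1) = 3*4 = 12)
h(H, Y) = 12
O(R) = -¾ + 13*R/4 (O(R) = -¾ + (12*R + R)/4 = -¾ + (13*R)/4 = -¾ + 13*R/4)
l(-1125, 650) + O(1453) = (-12 + 650)² + (-¾ + (13/4)*1453) = 638² + (-¾ + 18889/4) = 407044 + 9443/2 = 823531/2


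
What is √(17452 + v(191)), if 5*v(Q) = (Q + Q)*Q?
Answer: √801110/5 ≈ 179.01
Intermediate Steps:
v(Q) = 2*Q²/5 (v(Q) = ((Q + Q)*Q)/5 = ((2*Q)*Q)/5 = (2*Q²)/5 = 2*Q²/5)
√(17452 + v(191)) = √(17452 + (⅖)*191²) = √(17452 + (⅖)*36481) = √(17452 + 72962/5) = √(160222/5) = √801110/5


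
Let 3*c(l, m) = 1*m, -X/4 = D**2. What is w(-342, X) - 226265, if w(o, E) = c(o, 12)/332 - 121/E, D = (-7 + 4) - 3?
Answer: -2704309093/11952 ≈ -2.2626e+5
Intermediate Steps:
D = -6 (D = -3 - 3 = -6)
X = -144 (X = -4*(-6)**2 = -4*36 = -144)
c(l, m) = m/3 (c(l, m) = (1*m)/3 = m/3)
w(o, E) = 1/83 - 121/E (w(o, E) = ((1/3)*12)/332 - 121/E = 4*(1/332) - 121/E = 1/83 - 121/E)
w(-342, X) - 226265 = (1/83)*(-10043 - 144)/(-144) - 226265 = (1/83)*(-1/144)*(-10187) - 226265 = 10187/11952 - 226265 = -2704309093/11952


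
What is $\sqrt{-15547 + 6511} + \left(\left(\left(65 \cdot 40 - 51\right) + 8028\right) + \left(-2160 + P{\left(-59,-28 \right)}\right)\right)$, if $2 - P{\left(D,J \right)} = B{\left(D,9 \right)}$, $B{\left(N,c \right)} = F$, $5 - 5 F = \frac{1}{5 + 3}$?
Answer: $\frac{336721}{40} + 6 i \sqrt{251} \approx 8418.0 + 95.058 i$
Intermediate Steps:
$F = \frac{39}{40}$ ($F = 1 - \frac{1}{5 \left(5 + 3\right)} = 1 - \frac{1}{5 \cdot 8} = 1 - \frac{1}{40} = \frac{39}{40} \approx 0.975$)
$B{\left(N,c \right)} = \frac{39}{40}$
$P{\left(D,J \right)} = \frac{41}{40}$ ($P{\left(D,J \right)} = 2 - \frac{39}{40} = \frac{41}{40}$)
$\sqrt{-15547 + 6511} + \left(\left(\left(65 \cdot 40 - 51\right) + 8028\right) + \left(-2160 + P{\left(-59,-28 \right)}\right)\right) = \sqrt{-15547 + 6511} + \left(\left(\left(65 \cdot 40 - 51\right) + 8028\right) + \left(-2160 + \frac{41}{40}\right)\right) = \sqrt{-9036} + \left(\left(\left(2600 - 51\right) + 8028\right) - \frac{86359}{40}\right) = 6 i \sqrt{251} + \left(\left(2549 + 8028\right) - \frac{86359}{40}\right) = 6 i \sqrt{251} + \left(10577 - \frac{86359}{40}\right) = 6 i \sqrt{251} + \frac{336721}{40} = \frac{336721}{40} + 6 i \sqrt{251}$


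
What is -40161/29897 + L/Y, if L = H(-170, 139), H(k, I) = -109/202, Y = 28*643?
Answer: -20865872123/15532806968 ≈ -1.3433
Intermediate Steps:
Y = 18004
H(k, I) = -109/202 (H(k, I) = -109*1/202 = -109/202)
L = -109/202 ≈ -0.53960
-40161/29897 + L/Y = -40161/29897 - 109/202/18004 = -40161*1/29897 - 109/202*1/18004 = -40161/29897 - 109/3636808 = -20865872123/15532806968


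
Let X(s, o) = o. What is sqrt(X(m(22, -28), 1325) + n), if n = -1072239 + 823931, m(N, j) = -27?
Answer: I*sqrt(246983) ≈ 496.97*I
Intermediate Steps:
n = -248308
sqrt(X(m(22, -28), 1325) + n) = sqrt(1325 - 248308) = sqrt(-246983) = I*sqrt(246983)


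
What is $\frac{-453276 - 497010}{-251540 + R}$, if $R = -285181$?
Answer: $\frac{316762}{178907} \approx 1.7705$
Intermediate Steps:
$\frac{-453276 - 497010}{-251540 + R} = \frac{-453276 - 497010}{-251540 - 285181} = - \frac{950286}{-536721} = \left(-950286\right) \left(- \frac{1}{536721}\right) = \frac{316762}{178907}$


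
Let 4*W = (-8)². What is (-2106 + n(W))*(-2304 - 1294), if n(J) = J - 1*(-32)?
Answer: 7404684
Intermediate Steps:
W = 16 (W = (¼)*(-8)² = (¼)*64 = 16)
n(J) = 32 + J (n(J) = J + 32 = 32 + J)
(-2106 + n(W))*(-2304 - 1294) = (-2106 + (32 + 16))*(-2304 - 1294) = (-2106 + 48)*(-3598) = -2058*(-3598) = 7404684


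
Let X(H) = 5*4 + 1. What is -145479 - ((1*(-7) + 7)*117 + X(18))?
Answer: -145500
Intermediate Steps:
X(H) = 21 (X(H) = 20 + 1 = 21)
-145479 - ((1*(-7) + 7)*117 + X(18)) = -145479 - ((1*(-7) + 7)*117 + 21) = -145479 - ((-7 + 7)*117 + 21) = -145479 - (0*117 + 21) = -145479 - (0 + 21) = -145479 - 1*21 = -145479 - 21 = -145500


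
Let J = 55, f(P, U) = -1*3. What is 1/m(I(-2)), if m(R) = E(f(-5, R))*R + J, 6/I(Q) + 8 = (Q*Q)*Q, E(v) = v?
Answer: 8/449 ≈ 0.017817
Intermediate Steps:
f(P, U) = -3
I(Q) = 6/(-8 + Q³) (I(Q) = 6/(-8 + (Q*Q)*Q) = 6/(-8 + Q²*Q) = 6/(-8 + Q³))
m(R) = 55 - 3*R (m(R) = -3*R + 55 = 55 - 3*R)
1/m(I(-2)) = 1/(55 - 18/(-8 + (-2)³)) = 1/(55 - 18/(-8 - 8)) = 1/(55 - 18/(-16)) = 1/(55 - 18*(-1)/16) = 1/(55 - 3*(-3/8)) = 1/(55 + 9/8) = 1/(449/8) = 8/449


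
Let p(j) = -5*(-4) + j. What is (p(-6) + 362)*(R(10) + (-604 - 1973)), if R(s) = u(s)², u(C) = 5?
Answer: -959552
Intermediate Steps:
p(j) = 20 + j
R(s) = 25 (R(s) = 5² = 25)
(p(-6) + 362)*(R(10) + (-604 - 1973)) = ((20 - 6) + 362)*(25 + (-604 - 1973)) = (14 + 362)*(25 - 2577) = 376*(-2552) = -959552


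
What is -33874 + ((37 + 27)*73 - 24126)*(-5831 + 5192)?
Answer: 12397232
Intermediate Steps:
-33874 + ((37 + 27)*73 - 24126)*(-5831 + 5192) = -33874 + (64*73 - 24126)*(-639) = -33874 + (4672 - 24126)*(-639) = -33874 - 19454*(-639) = -33874 + 12431106 = 12397232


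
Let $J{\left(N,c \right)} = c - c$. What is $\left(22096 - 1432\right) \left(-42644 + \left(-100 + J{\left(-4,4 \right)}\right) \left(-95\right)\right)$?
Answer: $-684887616$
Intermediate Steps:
$J{\left(N,c \right)} = 0$
$\left(22096 - 1432\right) \left(-42644 + \left(-100 + J{\left(-4,4 \right)}\right) \left(-95\right)\right) = \left(22096 - 1432\right) \left(-42644 + \left(-100 + 0\right) \left(-95\right)\right) = 20664 \left(-42644 - -9500\right) = 20664 \left(-42644 + 9500\right) = 20664 \left(-33144\right) = -684887616$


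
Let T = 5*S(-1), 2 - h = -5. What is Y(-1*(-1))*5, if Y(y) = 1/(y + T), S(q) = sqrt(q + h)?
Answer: -5/149 + 25*sqrt(6)/149 ≈ 0.37743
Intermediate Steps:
h = 7 (h = 2 - 1*(-5) = 2 + 5 = 7)
S(q) = sqrt(7 + q) (S(q) = sqrt(q + 7) = sqrt(7 + q))
T = 5*sqrt(6) (T = 5*sqrt(7 - 1) = 5*sqrt(6) ≈ 12.247)
Y(y) = 1/(y + 5*sqrt(6))
Y(-1*(-1))*5 = 5/(-1*(-1) + 5*sqrt(6)) = 5/(1 + 5*sqrt(6))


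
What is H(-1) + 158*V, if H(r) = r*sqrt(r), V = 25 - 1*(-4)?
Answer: 4582 - I ≈ 4582.0 - 1.0*I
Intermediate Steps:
V = 29 (V = 25 + 4 = 29)
H(r) = r**(3/2)
H(-1) + 158*V = (-1)**(3/2) + 158*29 = -I + 4582 = 4582 - I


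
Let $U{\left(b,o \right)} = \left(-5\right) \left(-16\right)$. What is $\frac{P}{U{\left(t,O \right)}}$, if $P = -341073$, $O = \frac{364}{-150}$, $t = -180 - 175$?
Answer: $- \frac{341073}{80} \approx -4263.4$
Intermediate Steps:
$t = -355$
$O = - \frac{182}{75}$ ($O = 364 \left(- \frac{1}{150}\right) = - \frac{182}{75} \approx -2.4267$)
$U{\left(b,o \right)} = 80$
$\frac{P}{U{\left(t,O \right)}} = - \frac{341073}{80}$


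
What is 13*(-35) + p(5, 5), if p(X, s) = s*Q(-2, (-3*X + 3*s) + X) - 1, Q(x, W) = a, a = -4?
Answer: -476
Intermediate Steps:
Q(x, W) = -4
p(X, s) = -1 - 4*s (p(X, s) = s*(-4) - 1 = -4*s - 1 = -1 - 4*s)
13*(-35) + p(5, 5) = 13*(-35) + (-1 - 4*5) = -455 + (-1 - 20) = -455 - 21 = -476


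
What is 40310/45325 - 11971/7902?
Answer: -44811191/71631630 ≈ -0.62558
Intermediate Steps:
40310/45325 - 11971/7902 = 40310*(1/45325) - 11971*1/7902 = 8062/9065 - 11971/7902 = -44811191/71631630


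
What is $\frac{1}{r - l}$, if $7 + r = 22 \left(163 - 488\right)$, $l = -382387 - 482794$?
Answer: $\frac{1}{858024} \approx 1.1655 \cdot 10^{-6}$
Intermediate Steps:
$l = -865181$
$r = -7157$ ($r = -7 + 22 \left(163 - 488\right) = -7 + 22 \left(-325\right) = -7 - 7150 = -7157$)
$\frac{1}{r - l} = \frac{1}{-7157 - -865181} = \frac{1}{-7157 + 865181} = \frac{1}{858024}$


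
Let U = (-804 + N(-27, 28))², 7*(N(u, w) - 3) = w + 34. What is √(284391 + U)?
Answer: 2*√11170546/7 ≈ 954.92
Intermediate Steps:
N(u, w) = 55/7 + w/7 (N(u, w) = 3 + (w + 34)/7 = 3 + (34 + w)/7 = 3 + (34/7 + w/7) = 55/7 + w/7)
U = 30747025/49 (U = (-804 + (55/7 + (⅐)*28))² = (-804 + (55/7 + 4))² = (-804 + 83/7)² = (-5545/7)² = 30747025/49 ≈ 6.2749e+5)
√(284391 + U) = √(284391 + 30747025/49) = √(44682184/49) = 2*√11170546/7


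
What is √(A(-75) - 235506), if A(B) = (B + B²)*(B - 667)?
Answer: 3*I*√483734 ≈ 2086.5*I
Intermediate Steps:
A(B) = (-667 + B)*(B + B²) (A(B) = (B + B²)*(-667 + B) = (-667 + B)*(B + B²))
√(A(-75) - 235506) = √(-75*(-667 + (-75)² - 666*(-75)) - 235506) = √(-75*(-667 + 5625 + 49950) - 235506) = √(-75*54908 - 235506) = √(-4118100 - 235506) = √(-4353606) = 3*I*√483734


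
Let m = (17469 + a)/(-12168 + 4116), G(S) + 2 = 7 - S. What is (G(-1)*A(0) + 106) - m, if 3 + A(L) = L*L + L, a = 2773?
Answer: 364409/4026 ≈ 90.514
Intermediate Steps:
G(S) = 5 - S (G(S) = -2 + (7 - S) = 5 - S)
m = -10121/4026 (m = (17469 + 2773)/(-12168 + 4116) = 20242/(-8052) = 20242*(-1/8052) = -10121/4026 ≈ -2.5139)
A(L) = -3 + L + L² (A(L) = -3 + (L*L + L) = -3 + (L² + L) = -3 + (L + L²) = -3 + L + L²)
(G(-1)*A(0) + 106) - m = ((5 - 1*(-1))*(-3 + 0 + 0²) + 106) - 1*(-10121/4026) = ((5 + 1)*(-3 + 0 + 0) + 106) + 10121/4026 = (6*(-3) + 106) + 10121/4026 = (-18 + 106) + 10121/4026 = 88 + 10121/4026 = 364409/4026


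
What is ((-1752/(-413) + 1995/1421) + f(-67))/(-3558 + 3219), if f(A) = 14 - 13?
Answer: -79600/4060203 ≈ -0.019605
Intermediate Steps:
f(A) = 1
((-1752/(-413) + 1995/1421) + f(-67))/(-3558 + 3219) = ((-1752/(-413) + 1995/1421) + 1)/(-3558 + 3219) = ((-1752*(-1/413) + 1995*(1/1421)) + 1)/(-339) = ((1752/413 + 285/203) + 1)*(-1/339) = (67623/11977 + 1)*(-1/339) = (79600/11977)*(-1/339) = -79600/4060203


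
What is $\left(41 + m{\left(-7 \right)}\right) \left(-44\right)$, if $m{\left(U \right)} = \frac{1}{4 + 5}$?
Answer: $- \frac{16280}{9} \approx -1808.9$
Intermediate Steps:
$m{\left(U \right)} = \frac{1}{9}$
$\left(41 + m{\left(-7 \right)}\right) \left(-44\right) = \left(41 + \frac{1}{9}\right) \left(-44\right) = \frac{370}{9} \left(-44\right) = - \frac{16280}{9}$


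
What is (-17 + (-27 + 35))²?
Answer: 81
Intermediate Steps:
(-17 + (-27 + 35))² = (-17 + 8)² = (-9)² = 81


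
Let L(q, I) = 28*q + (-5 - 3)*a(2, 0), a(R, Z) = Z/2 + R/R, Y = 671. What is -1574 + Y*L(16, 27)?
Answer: 293666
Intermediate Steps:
a(R, Z) = 1 + Z/2 (a(R, Z) = Z*(½) + 1 = Z/2 + 1 = 1 + Z/2)
L(q, I) = -8 + 28*q (L(q, I) = 28*q + (-5 - 3)*(1 + (½)*0) = 28*q - 8*(1 + 0) = 28*q - 8*1 = 28*q - 8 = -8 + 28*q)
-1574 + Y*L(16, 27) = -1574 + 671*(-8 + 28*16) = -1574 + 671*(-8 + 448) = -1574 + 671*440 = -1574 + 295240 = 293666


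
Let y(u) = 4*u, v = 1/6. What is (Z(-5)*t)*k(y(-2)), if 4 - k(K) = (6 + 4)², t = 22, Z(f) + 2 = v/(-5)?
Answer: 21472/5 ≈ 4294.4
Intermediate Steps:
v = ⅙ ≈ 0.16667
Z(f) = -61/30 (Z(f) = -2 + (⅙)/(-5) = -2 + (⅙)*(-⅕) = -2 - 1/30 = -61/30)
k(K) = -96 (k(K) = 4 - (6 + 4)² = 4 - 1*10² = 4 - 1*100 = 4 - 100 = -96)
(Z(-5)*t)*k(y(-2)) = -61/30*22*(-96) = -671/15*(-96) = 21472/5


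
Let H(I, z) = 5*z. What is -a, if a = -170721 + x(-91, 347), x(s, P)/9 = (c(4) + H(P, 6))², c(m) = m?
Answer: 160317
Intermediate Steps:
x(s, P) = 10404 (x(s, P) = 9*(4 + 5*6)² = 9*(4 + 30)² = 9*34² = 9*1156 = 10404)
a = -160317 (a = -170721 + 10404 = -160317)
-a = -1*(-160317) = 160317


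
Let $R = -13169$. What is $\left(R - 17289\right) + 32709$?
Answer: $2251$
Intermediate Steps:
$\left(R - 17289\right) + 32709 = \left(-13169 - 17289\right) + 32709 = -30458 + 32709 = 2251$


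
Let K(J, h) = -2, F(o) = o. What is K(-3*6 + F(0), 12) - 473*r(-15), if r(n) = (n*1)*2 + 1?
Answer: 13715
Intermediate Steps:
r(n) = 1 + 2*n (r(n) = n*2 + 1 = 2*n + 1 = 1 + 2*n)
K(-3*6 + F(0), 12) - 473*r(-15) = -2 - 473*(1 + 2*(-15)) = -2 - 473*(1 - 30) = -2 - 473*(-29) = -2 + 13717 = 13715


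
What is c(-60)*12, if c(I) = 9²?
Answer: 972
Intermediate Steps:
c(I) = 81
c(-60)*12 = 81*12 = 972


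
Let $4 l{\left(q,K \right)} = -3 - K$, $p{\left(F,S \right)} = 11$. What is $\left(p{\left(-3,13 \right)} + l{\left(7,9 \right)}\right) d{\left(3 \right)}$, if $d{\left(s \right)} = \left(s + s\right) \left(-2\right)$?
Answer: $-96$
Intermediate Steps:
$d{\left(s \right)} = - 4 s$ ($d{\left(s \right)} = 2 s \left(-2\right) = - 4 s$)
$l{\left(q,K \right)} = - \frac{3}{4} - \frac{K}{4}$ ($l{\left(q,K \right)} = \frac{-3 - K}{4} = - \frac{3}{4} - \frac{K}{4}$)
$\left(p{\left(-3,13 \right)} + l{\left(7,9 \right)}\right) d{\left(3 \right)} = \left(11 - 3\right) \left(\left(-4\right) 3\right) = \left(11 - 3\right) \left(-12\right) = 8 \left(-12\right) = -96$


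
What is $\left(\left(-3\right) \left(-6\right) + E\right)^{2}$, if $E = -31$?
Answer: $169$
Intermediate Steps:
$\left(\left(-3\right) \left(-6\right) + E\right)^{2} = \left(\left(-3\right) \left(-6\right) - 31\right)^{2} = \left(18 - 31\right)^{2} = \left(-13\right)^{2} = 169$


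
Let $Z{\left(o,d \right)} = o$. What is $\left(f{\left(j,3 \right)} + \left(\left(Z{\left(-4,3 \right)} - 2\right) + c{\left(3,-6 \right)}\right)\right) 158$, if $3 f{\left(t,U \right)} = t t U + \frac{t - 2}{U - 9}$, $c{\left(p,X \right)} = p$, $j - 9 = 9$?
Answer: $\frac{455198}{9} \approx 50578.0$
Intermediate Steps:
$j = 18$ ($j = 9 + 9 = 18$)
$f{\left(t,U \right)} = \frac{U t^{2}}{3} + \frac{-2 + t}{3 \left(-9 + U\right)}$ ($f{\left(t,U \right)} = \frac{t t U + \frac{t - 2}{U - 9}}{3} = \frac{t^{2} U + \frac{-2 + t}{-9 + U}}{3} = \frac{U t^{2} + \frac{-2 + t}{-9 + U}}{3} = \frac{U t^{2}}{3} + \frac{-2 + t}{3 \left(-9 + U\right)}$)
$\left(f{\left(j,3 \right)} + \left(\left(Z{\left(-4,3 \right)} - 2\right) + c{\left(3,-6 \right)}\right)\right) 158 = \left(\frac{-2 + 18 + 3^{2} \cdot 18^{2} - 27 \cdot 18^{2}}{3 \left(-9 + 3\right)} + \left(\left(-4 - 2\right) + 3\right)\right) 158 = \left(\frac{-2 + 18 + 9 \cdot 324 - 27 \cdot 324}{3 \left(-6\right)} + \left(-6 + 3\right)\right) 158 = \left(\frac{1}{3} \left(- \frac{1}{6}\right) \left(-2 + 18 + 2916 - 8748\right) - 3\right) 158 = \left(\frac{1}{3} \left(- \frac{1}{6}\right) \left(-5816\right) - 3\right) 158 = \left(\frac{2908}{9} - 3\right) 158 = \frac{2881}{9} \cdot 158 = \frac{455198}{9}$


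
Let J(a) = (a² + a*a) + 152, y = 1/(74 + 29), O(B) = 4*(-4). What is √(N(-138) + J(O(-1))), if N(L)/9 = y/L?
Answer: √14905885402/4738 ≈ 25.768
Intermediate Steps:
O(B) = -16
y = 1/103 ≈ 0.0097087
J(a) = 152 + 2*a² (J(a) = (a² + a²) + 152 = 2*a² + 152 = 152 + 2*a²)
N(L) = 9/(103*L) (N(L) = 9*(1/(103*L)) = 9/(103*L))
√(N(-138) + J(O(-1))) = √((9/103)/(-138) + (152 + 2*(-16)²)) = √((9/103)*(-1/138) + (152 + 2*256)) = √(-3/4738 + (152 + 512)) = √(-3/4738 + 664) = √(3146029/4738) = √14905885402/4738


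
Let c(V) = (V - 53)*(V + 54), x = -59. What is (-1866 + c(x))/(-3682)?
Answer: 653/1841 ≈ 0.35470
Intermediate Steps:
c(V) = (-53 + V)*(54 + V)
(-1866 + c(x))/(-3682) = (-1866 + (-2862 - 59 + (-59)²))/(-3682) = (-1866 + (-2862 - 59 + 3481))*(-1/3682) = (-1866 + 560)*(-1/3682) = -1306*(-1/3682) = 653/1841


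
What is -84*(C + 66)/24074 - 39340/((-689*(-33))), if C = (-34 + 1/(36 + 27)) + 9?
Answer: -170901284/91228423 ≈ -1.8733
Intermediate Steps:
C = -1574/63 (C = (-34 + 1/63) + 9 = -2141/63 + 9 = -1574/63 ≈ -24.984)
-84*(C + 66)/24074 - 39340/((-689*(-33))) = -84*(-1574/63 + 66)/24074 - 39340/((-689*(-33))) = -84*2584/63*(1/24074) - 39340/22737 = -10336/3*1/24074 - 39340*1/22737 = -5168/36111 - 39340/22737 = -170901284/91228423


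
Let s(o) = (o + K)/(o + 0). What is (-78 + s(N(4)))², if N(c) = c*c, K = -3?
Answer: 1525225/256 ≈ 5957.9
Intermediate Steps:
N(c) = c²
s(o) = (-3 + o)/o (s(o) = (o - 3)/(o + 0) = (-3 + o)/o)
(-78 + s(N(4)))² = (-78 + (-3 + 4²)/(4²))² = (-78 + (-3 + 16)/16)² = (-78 + (1/16)*13)² = (-78 + 13/16)² = (-1235/16)² = 1525225/256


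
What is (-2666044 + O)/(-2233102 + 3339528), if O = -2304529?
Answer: -4970573/1106426 ≈ -4.4925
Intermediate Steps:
(-2666044 + O)/(-2233102 + 3339528) = (-2666044 - 2304529)/(-2233102 + 3339528) = -4970573/1106426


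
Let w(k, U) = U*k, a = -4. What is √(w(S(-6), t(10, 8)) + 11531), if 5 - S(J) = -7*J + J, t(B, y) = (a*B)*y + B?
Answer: 27*√29 ≈ 145.40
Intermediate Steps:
t(B, y) = B - 4*B*y (t(B, y) = (-4*B)*y + B = -4*B*y + B = B - 4*B*y)
S(J) = 5 + 6*J (S(J) = 5 - (-7*J + J) = 5 - (-6)*J = 5 + 6*J)
√(w(S(-6), t(10, 8)) + 11531) = √((10*(1 - 4*8))*(5 + 6*(-6)) + 11531) = √((10*(1 - 32))*(5 - 36) + 11531) = √((10*(-31))*(-31) + 11531) = √(-310*(-31) + 11531) = √(9610 + 11531) = √21141 = 27*√29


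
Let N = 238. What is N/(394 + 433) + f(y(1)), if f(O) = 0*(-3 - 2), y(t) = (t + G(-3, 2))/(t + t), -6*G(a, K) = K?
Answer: 238/827 ≈ 0.28779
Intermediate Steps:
G(a, K) = -K/6
y(t) = (-⅓ + t)/(2*t) (y(t) = (t - ⅙*2)/(t + t) = (t - ⅓)/((2*t)) = (-⅓ + t)*(1/(2*t)) = (-⅓ + t)/(2*t))
f(O) = 0 (f(O) = 0*(-5) = 0)
N/(394 + 433) + f(y(1)) = 238/(394 + 433) + 0 = 238/827 + 0 = 238/827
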